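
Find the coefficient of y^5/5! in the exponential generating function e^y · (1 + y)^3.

136

The EGF product rule gives c_5 = Σ_{k_1+k_2=5} C(5; k_1,k_2) · ∏ g_i(k_i), where e^y gives (1)^k; (1+y)^3 gives the falling factorial (3)_k.
g_1(k) for k = 0…5: 1, 1, 1, 1, 1, 1.
g_2(k) for k = 0…5: 1, 3, 6, 6, 0, 0.
c_5 = Σ_k C(5,k)·g_1(k)·g_2(5−k) = 10·1·6 + 10·1·6 + 5·1·3 + 1·1·1 = 60 + 60 + 15 + 1 = 136.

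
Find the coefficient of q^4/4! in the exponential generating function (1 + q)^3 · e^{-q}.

The EGF product rule gives c_4 = Σ_{k_1+k_2=4} C(4; k_1,k_2) · ∏ g_i(k_i), where (1+q)^3 gives the falling factorial (3)_k; e^{-q} gives (-1)^k.
g_1(k) for k = 0…4: 1, 3, 6, 6, 0.
g_2(k) for k = 0…4: 1, -1, 1, -1, 1.
c_4 = Σ_k C(4,k)·g_1(k)·g_2(4−k) = 1·1·1 + 4·3·(-1) + 6·6·1 + 4·6·(-1) = 1 − 12 + 36 − 24 = 1.

1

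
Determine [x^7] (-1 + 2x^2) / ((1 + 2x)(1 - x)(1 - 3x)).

-1514

Partial fractions give a closed form: a_n = (-2/15)·(-2)^n + (-1/6)·1^n + (-7/10)·3^n.
At n = 7: a_7 = -1514.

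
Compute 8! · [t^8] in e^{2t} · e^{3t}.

390625

The EGF product rule gives c_8 = Σ_{k_1+k_2=8} C(8; k_1,k_2) · ∏ g_i(k_i), where e^{2t} gives (2)^k; e^{3t} gives (3)^k.
g_1(k) for k = 0…8: 1, 2, 4, 8, 16, 32, 64, 128, 256.
g_2(k) for k = 0…8: 1, 3, 9, 27, 81, 243, 729, 2187, 6561.
c_8 = Σ_k C(8,k)·g_1(k)·g_2(8−k) = 1·1·6561 + 8·2·2187 + 28·4·729 + 56·8·243 + 70·16·81 + 56·32·27 + 28·64·9 + 8·128·3 + 1·256·1 = 6561 + 34992 + 81648 + 108864 + 90720 + 48384 + 16128 + 3072 + 256 = 390625.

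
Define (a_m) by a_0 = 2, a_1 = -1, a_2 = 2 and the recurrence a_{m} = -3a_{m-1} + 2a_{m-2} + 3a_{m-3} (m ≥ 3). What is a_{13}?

-289831

The ordinary generating function has denominator 1 + 3z - 2z^2 - 3z^3.
Iterating the recurrence: a_0,…,a_{13} = 2, -1, 2, -2, 7, -19, 65, -212, 709, -2356, 7850, -26135, 87037, -289831.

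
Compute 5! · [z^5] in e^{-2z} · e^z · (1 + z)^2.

-11

The EGF product rule gives c_5 = Σ_{k_1+k_2+k_3=5} C(5; k_1,k_2,k_3) · ∏ g_i(k_i), where e^{-2z} gives (-2)^k; e^z gives (1)^k; (1+z)^2 gives the falling factorial (2)_k.
g_1(k) for k = 0…5: 1, -2, 4, -8, 16, -32.
g_2(k) for k = 0…5: 1, 1, 1, 1, 1, 1.
g_3(k) for k = 0…5: 1, 2, 2, 0, 0, 0.
First combine the last two factors: h(k) = Σ_j C(k,j)·g_2(j)·g_3(k−j) for k = 0…5: 1, 3, 7, 13, 21, 31.
c_5 = Σ_k C(5,k)·g_1(k)·h(5−k) = 1·1·31 + 5·(-2)·21 + 10·4·13 + 10·(-8)·7 + 5·16·3 + 1·(-32)·1 = 31 − 210 + 520 − 560 + 240 − 32 = -11.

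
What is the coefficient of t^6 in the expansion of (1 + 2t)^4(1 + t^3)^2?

(1 + 2t)^4 has coefficients 1,8,24,32,16 for degrees 0…4.
(1 + t^3)^2 has coefficients 1,0,0,2,0,0,1 for degrees 0…6.
[t^6] = 1·1 + 8·0 + 24·0 + 32·2 + 16·0 = 65.

65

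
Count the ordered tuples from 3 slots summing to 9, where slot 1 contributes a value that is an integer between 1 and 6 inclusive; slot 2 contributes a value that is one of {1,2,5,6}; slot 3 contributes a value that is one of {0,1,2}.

The generating function for the choices is (z + z² + z³ + z⁴ + z⁵ + z⁶)·(z + z² + z⁵ + z⁶)·(1 + z + z²); the count is [z⁹].
(z + z² + z³ + z⁴ + z⁵ + z⁶) has coefficients 0,1,1,1,1,1,1 for degrees 0…6.
(z + z² + z⁵ + z⁶) has coefficients 0,1,1,0,0,1,1,0,0,0 for degrees 0…9.
Finally multiplying by (1 + z + z²), the product of all factors after the first has coefficients 0,1,2,2,1,1,2,2,1,0 for degrees 0…9.
[z⁹] = 1·1 + 1·2 + 1·2 + 1·1 + 1·1 + 1·2 = 9.

9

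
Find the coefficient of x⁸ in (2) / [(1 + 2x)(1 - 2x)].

The denominator gives the recurrence a_n = 4a_(n−2) for n ≥ 2; the numerator fixes a_0 = 2, a_1 = 0.
Iterating: 2, 0, 8, 0, 32, 0, 128, 0, 512, so a_8 = 512.

512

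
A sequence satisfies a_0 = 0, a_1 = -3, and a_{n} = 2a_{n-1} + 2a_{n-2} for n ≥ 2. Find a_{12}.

The ordinary generating function has denominator 1 - 2z - 2z^2.
Iterating the recurrence: a_0,…,a_{12} = 0, -3, -6, -18, -48, -132, -360, -984, -2688, -7344, -20064, -54816, -149760.

-149760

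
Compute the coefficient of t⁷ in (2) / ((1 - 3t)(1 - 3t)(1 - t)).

The denominator gives the recurrence a_n = 7a_(n−1) − 15a_(n−2) + 9a_(n−3) for n ≥ 3; the numerator fixes a_0 = 2, a_1 = 14, a_2 = 68.
Iterating: 2, 14, 68, 284, 1094, 4010, 14216, 49208, so a_7 = 49208.

49208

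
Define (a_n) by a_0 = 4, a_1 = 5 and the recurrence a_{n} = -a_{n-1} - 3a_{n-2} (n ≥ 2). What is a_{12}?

-3836

The ordinary generating function has denominator 1 + z + 3z^2.
Iterating the recurrence: a_0,…,a_{12} = 4, 5, -17, 2, 49, -55, -92, 257, 19, -790, 733, 1637, -3836.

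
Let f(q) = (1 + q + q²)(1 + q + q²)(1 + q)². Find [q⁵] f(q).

4

(1 + q + q²) has coefficients 1,1,1 for degrees 0…2.
(1 + q + q²) has coefficients 1,1,1,0,0,0 for degrees 0…5.
Finally multiplying by (1 + q)², the product of all factors after the first has coefficients 1,3,4,3,1,0 for degrees 0…5.
[q⁵] = 1·0 + 1·1 + 1·3 = 4.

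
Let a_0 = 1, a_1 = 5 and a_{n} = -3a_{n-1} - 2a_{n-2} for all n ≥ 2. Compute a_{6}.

-377

The ordinary generating function has denominator 1 + 3t + 2t^2.
Iterating the recurrence: a_0,…,a_{6} = 1, 5, -17, 41, -89, 185, -377.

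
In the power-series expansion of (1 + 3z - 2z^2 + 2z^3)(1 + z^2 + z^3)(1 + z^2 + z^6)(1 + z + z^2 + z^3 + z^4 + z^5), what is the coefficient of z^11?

15

(1 + 3z - 2z^2 + 2z^3) has coefficients 1,3,-2,2 for degrees 0…3.
(1 + z^2 + z^3) has coefficients 1,0,1,1,0,0,0,0,0,0,0,0 for degrees 0…11.
Multiplying by (1 + z^2 + z^6) gives running coefficients 1,0,2,1,1,1,1,0,1,1,0,0 for degrees 0…11.
Finally multiplying by (1 + z + z^2 + z^3 + z^4 + z^5), the product of all factors after the first has coefficients 1,1,3,4,5,6,6,6,5,5,4,3 for degrees 0…11.
[z^11] = 1·3 + 3·4 − 2·5 + 2·5 = 15.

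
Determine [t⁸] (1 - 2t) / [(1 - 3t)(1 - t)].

3281

The denominator gives the recurrence a_n = 4a_(n−1) − 3a_(n−2) for n ≥ 3; the numerator fixes a_0 = 1, a_1 = 2, a_2 = 5.
Iterating: 1, 2, 5, 14, 41, 122, 365, 1094, 3281, so a_8 = 3281.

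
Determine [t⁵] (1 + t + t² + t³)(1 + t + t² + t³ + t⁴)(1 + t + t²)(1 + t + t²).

31

(1 + t + t² + t³) has coefficients 1,1,1,1 for degrees 0…3.
(1 + t + t² + t³ + t⁴) has coefficients 1,1,1,1,1,0 for degrees 0…5.
Multiplying by (1 + t + t²) gives running coefficients 1,2,3,3,3,2 for degrees 0…5.
Finally multiplying by (1 + t + t²), the product of all factors after the first has coefficients 1,3,6,8,9,8 for degrees 0…5.
[t⁵] = 1·8 + 1·9 + 1·8 + 1·6 = 31.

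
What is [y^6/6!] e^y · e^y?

The EGF product rule gives c_6 = Σ_{k_1+k_2=6} C(6; k_1,k_2) · ∏ g_i(k_i), where e^y gives (1)^k; e^y gives (1)^k.
g_1(k) for k = 0…6: 1, 1, 1, 1, 1, 1, 1.
g_2(k) for k = 0…6: 1, 1, 1, 1, 1, 1, 1.
c_6 = Σ_k C(6,k)·g_1(k)·g_2(6−k) = 1·1·1 + 6·1·1 + 15·1·1 + 20·1·1 + 15·1·1 + 6·1·1 + 1·1·1 = 1 + 6 + 15 + 20 + 15 + 6 + 1 = 64.

64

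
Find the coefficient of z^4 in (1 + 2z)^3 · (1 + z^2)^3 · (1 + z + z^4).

(1 + 2z)^3 has coefficients 1,6,12,8 for degrees 0…3.
(1 + z^2)^3 has coefficients 1,0,3,0,3 for degrees 0…4.
Finally multiplying by (1 + z + z^4), the product of all factors after the first has coefficients 1,1,3,3,4 for degrees 0…4.
[z^4] = 1·4 + 6·3 + 12·3 + 8·1 = 66.

66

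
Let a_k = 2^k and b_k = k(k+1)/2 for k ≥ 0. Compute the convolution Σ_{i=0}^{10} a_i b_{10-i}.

This is [x^10] in the product of the two ordinary generating functions.
Σ = 1·55 + 2·45 + 4·36 + 8·28 + 16·21 + 32·15 + 64·10 + 128·6 + 256·3 + 512·1 + 1024·0 = 4017.

4017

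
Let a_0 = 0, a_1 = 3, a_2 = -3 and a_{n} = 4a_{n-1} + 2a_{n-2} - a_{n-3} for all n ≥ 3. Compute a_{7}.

-2745

The ordinary generating function has denominator 1 - 4q - 2q^2 + q^3.
Iterating the recurrence: a_0,…,a_{7} = 0, 3, -3, -6, -33, -141, -624, -2745.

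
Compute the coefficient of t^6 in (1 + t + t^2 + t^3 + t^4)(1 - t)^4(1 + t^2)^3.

13

(1 + t + t^2 + t^3 + t^4) has coefficients 1,1,1,1,1 for degrees 0…4.
(1 - t)^4 has coefficients 1,-4,6,-4,1,0,0 for degrees 0…6.
Finally multiplying by (1 + t^2)^3, the product of all factors after the first has coefficients 1,-4,9,-16,22,-24,22 for degrees 0…6.
[t^6] = 1·22 + 1·(-24) + 1·22 + 1·(-16) + 1·9 = 13.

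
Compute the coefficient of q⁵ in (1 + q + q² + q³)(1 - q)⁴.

3

(1 + q + q² + q³) has coefficients 1,1,1,1 for degrees 0…3.
(1 - q)⁴ has coefficients 1,-4,6,-4,1,0 for degrees 0…5.
[q⁵] = 1·0 + 1·1 + 1·(-4) + 1·6 = 3.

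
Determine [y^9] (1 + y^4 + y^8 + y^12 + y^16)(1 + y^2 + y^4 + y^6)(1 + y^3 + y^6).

(1 + y^4 + y^8 + y^12 + y^16) has coefficients 1,0,0,0,1,0,0,0,1,0 for degrees 0…9.
(1 + y^2 + y^4 + y^6) has coefficients 1,0,1,0,1,0,1,0,0,0 for degrees 0…9.
Finally multiplying by (1 + y^3 + y^6), the product of all factors after the first has coefficients 1,0,1,1,1,1,2,1,1,1 for degrees 0…9.
[y^9] = 1·1 + 1·1 + 1·0 = 2.

2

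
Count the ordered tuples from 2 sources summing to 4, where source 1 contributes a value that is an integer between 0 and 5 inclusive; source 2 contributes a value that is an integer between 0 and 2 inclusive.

The generating function for the choices is (1 + z + z^2 + z^3 + z^4 + z^5)·(1 + z + z^2); the count is [z^4].
(1 + z + z^2 + z^3 + z^4 + z^5) has coefficients 1,1,1,1,1 for degrees 0…4.
(1 + z + z^2) has coefficients 1,1,1,0,0 for degrees 0…4.
[z^4] = 1·0 + 1·0 + 1·1 + 1·1 + 1·1 = 3.

3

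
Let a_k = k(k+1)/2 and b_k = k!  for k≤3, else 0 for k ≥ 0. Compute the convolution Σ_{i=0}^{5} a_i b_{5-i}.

55

Write out a_i and b_{5-i} for i = 0,…,5 and sum the products.
Σ = 0·0 + 1·0 + 3·6 + 6·2 + 10·1 + 15·1 = 55.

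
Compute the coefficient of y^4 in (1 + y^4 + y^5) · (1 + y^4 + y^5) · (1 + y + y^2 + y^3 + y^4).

(1 + y^4 + y^5) has coefficients 1,0,0,0,1 for degrees 0…4.
(1 + y^4 + y^5) has coefficients 1,0,0,0,1 for degrees 0…4.
Finally multiplying by (1 + y + y^2 + y^3 + y^4), the product of all factors after the first has coefficients 1,1,1,1,2 for degrees 0…4.
[y^4] = 1·2 + 1·1 = 3.

3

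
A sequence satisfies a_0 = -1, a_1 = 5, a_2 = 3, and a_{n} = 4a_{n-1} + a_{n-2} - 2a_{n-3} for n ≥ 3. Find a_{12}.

5849429

The ordinary generating function has denominator 1 - 4y - y^2 + 2y^3.
Iterating the recurrence: a_0,…,a_{12} = -1, 5, 3, 19, 69, 289, 1187, 4899, 20205, 83345, 343787, 1418083, 5849429.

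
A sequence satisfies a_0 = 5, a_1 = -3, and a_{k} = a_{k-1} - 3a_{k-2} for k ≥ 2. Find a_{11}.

The ordinary generating function has denominator 1 - x + 3x^2.
Iterating the recurrence: a_0,…,a_{11} = 5, -3, -18, -9, 45, 72, -63, -279, -90, 747, 1017, -1224.

-1224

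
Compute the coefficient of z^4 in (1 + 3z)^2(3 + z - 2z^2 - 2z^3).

-30

(1 + 3z)^2 has coefficients 1,6,9 for degrees 0…2.
(3 + z - 2z^2 - 2z^3) has coefficients 3,1,-2,-2,0 for degrees 0…4.
[z^4] = 1·0 + 6·(-2) + 9·(-2) = -30.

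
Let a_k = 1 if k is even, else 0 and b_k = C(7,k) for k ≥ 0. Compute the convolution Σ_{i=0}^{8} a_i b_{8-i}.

Write out a_i and b_{8-i} for i = 0,…,8 and sum the products.
Σ = 1·0 + 0·1 + 1·7 + 0·21 + 1·35 + 0·35 + 1·21 + 0·7 + 1·1 = 64.

64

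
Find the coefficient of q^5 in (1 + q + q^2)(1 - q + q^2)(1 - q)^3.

(1 + q + q^2) has coefficients 1,1,1 for degrees 0…2.
(1 - q + q^2) has coefficients 1,-1,1,0,0,0 for degrees 0…5.
Finally multiplying by (1 - q)^3, the product of all factors after the first has coefficients 1,-4,7,-7,4,-1 for degrees 0…5.
[q^5] = 1·(-1) + 1·4 + 1·(-7) = -4.

-4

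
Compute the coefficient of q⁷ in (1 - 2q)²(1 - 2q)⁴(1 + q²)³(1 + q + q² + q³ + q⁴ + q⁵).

(1 - 2q)² has coefficients 1,-4,4 for degrees 0…2.
(1 - 2q)⁴ has coefficients 1,-8,24,-32,16,0,0,0 for degrees 0…7.
Multiplying by (1 + q²)³ gives running coefficients 1,-8,27,-56,91,-120,121,-104 for degrees 0…7.
Finally multiplying by (1 + q + q² + q³ + q⁴ + q⁵), the product of all factors after the first has coefficients 1,-7,20,-36,55,-65,55,-41 for degrees 0…7.
[q⁷] = 1·(-41) − 4·55 + 4·(-65) = -521.

-521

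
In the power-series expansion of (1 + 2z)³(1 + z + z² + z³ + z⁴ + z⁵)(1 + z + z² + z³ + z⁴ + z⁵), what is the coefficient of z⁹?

108

(1 + 2z)³ has coefficients 1,6,12,8 for degrees 0…3.
(1 + z + z² + z³ + z⁴ + z⁵) has coefficients 1,1,1,1,1,1,0,0,0,0 for degrees 0…9.
Finally multiplying by (1 + z + z² + z³ + z⁴ + z⁵), the product of all factors after the first has coefficients 1,2,3,4,5,6,5,4,3,2 for degrees 0…9.
[z⁹] = 1·2 + 6·3 + 12·4 + 8·5 = 108.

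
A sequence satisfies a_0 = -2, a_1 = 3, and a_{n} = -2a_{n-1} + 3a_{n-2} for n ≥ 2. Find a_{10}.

-73812

The ordinary generating function has denominator 1 + 2t - 3t^2.
Iterating the recurrence: a_0,…,a_{10} = -2, 3, -12, 33, -102, 303, -912, 2733, -8202, 24603, -73812.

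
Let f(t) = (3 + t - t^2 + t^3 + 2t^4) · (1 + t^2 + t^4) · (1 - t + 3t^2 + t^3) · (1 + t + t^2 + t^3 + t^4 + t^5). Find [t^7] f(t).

54

(3 + t - t^2 + t^3 + 2t^4) has coefficients 3,1,-1,1,2 for degrees 0…4.
(1 + t^2 + t^4) has coefficients 1,0,1,0,1,0,0,0 for degrees 0…7.
Multiplying by (1 - t + 3t^2 + t^3) gives running coefficients 1,-1,4,0,4,0,3,1 for degrees 0…7.
Finally multiplying by (1 + t + t^2 + t^3 + t^4 + t^5), the product of all factors after the first has coefficients 1,0,4,4,8,8,10,12 for degrees 0…7.
[t^7] = 3·12 + 1·10 − 1·8 + 1·8 + 2·4 = 54.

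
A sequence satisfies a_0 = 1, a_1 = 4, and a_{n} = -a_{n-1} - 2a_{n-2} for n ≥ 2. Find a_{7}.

The ordinary generating function has denominator 1 + y + 2y^2.
Iterating the recurrence: a_0,…,a_{7} = 1, 4, -6, -2, 14, -10, -18, 38.

38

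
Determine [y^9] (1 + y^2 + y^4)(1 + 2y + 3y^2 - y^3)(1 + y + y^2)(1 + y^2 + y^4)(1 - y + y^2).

(1 + y^2 + y^4) has coefficients 1,0,1,0,1 for degrees 0…4.
(1 + 2y + 3y^2 - y^3) has coefficients 1,2,3,-1,0,0,0,0,0,0 for degrees 0…9.
Multiplying by (1 + y + y^2) gives running coefficients 1,3,6,4,2,-1,0,0,0,0 for degrees 0…9.
Multiplying by (1 + y^2 + y^4) gives running coefficients 1,3,7,7,9,6,8,3,2,-1 for degrees 0…9.
Finally multiplying by (1 - y + y^2), the product of all factors after the first has coefficients 1,2,5,3,9,4,11,1,7,0 for degrees 0…9.
[y^9] = 1·0 + 1·1 + 1·4 = 5.

5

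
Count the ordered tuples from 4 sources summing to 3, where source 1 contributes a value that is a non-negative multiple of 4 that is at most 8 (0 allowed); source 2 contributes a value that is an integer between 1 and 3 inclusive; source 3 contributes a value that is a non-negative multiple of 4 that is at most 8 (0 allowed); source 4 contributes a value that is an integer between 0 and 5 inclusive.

The generating function for the choices is (1 + z^4 + z^8)·(z + z^2 + z^3)·(1 + z^4 + z^8)·(1 + z + z^2 + z^3 + z^4 + z^5); the count is [z^3].
(1 + z^4 + z^8) has coefficients 1,0,0,0 for degrees 0…3.
(z + z^2 + z^3) has coefficients 0,1,1,1 for degrees 0…3.
Multiplying by (1 + z^4 + z^8) gives running coefficients 0,1,1,1 for degrees 0…3.
Finally multiplying by (1 + z + z^2 + z^3 + z^4 + z^5), the product of all factors after the first has coefficients 0,1,2,3 for degrees 0…3.
[z^3] = 1·3 = 3.

3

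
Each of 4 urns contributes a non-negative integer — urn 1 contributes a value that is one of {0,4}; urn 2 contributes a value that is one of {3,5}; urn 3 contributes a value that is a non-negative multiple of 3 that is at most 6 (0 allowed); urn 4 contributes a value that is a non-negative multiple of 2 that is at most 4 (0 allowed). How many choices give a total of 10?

The generating function for the choices is (1 + z⁴)·(z³ + z⁵)·(1 + z³ + z⁶)·(1 + z² + z⁴); the count is [z¹⁰].
(1 + z⁴) has coefficients 1,0,0,0,1 for degrees 0…4.
(z³ + z⁵) has coefficients 0,0,0,1,0,1,0,0,0,0,0 for degrees 0…10.
Multiplying by (1 + z³ + z⁶) gives running coefficients 0,0,0,1,0,1,1,0,1,1,0 for degrees 0…10.
Finally multiplying by (1 + z² + z⁴), the product of all factors after the first has coefficients 0,0,0,1,0,2,1,2,2,2,2 for degrees 0…10.
[z¹⁰] = 1·2 + 1·1 = 3.

3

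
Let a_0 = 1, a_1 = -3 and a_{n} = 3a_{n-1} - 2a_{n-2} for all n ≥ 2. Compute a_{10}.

The ordinary generating function has denominator 1 - 3x + 2x^2.
Iterating the recurrence: a_0,…,a_{10} = 1, -3, -11, -27, -59, -123, -251, -507, -1019, -2043, -4091.

-4091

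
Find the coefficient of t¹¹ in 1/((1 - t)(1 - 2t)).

4095

Partial fractions give a closed form: a_n = (-1)·1^n + (2)·2^n.
At n = 11: a_11 = 4095.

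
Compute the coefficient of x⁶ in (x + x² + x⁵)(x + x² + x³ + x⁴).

2

(x + x² + x⁵) has coefficients 0,1,1,0,0,1 for degrees 0…5.
(x + x² + x³ + x⁴) has coefficients 0,1,1,1,1,0,0 for degrees 0…6.
[x⁶] = 1·0 + 1·1 + 1·1 = 2.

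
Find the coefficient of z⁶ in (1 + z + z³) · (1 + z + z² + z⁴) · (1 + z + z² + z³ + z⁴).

(1 + z + z³) has coefficients 1,1,0,1 for degrees 0…3.
(1 + z + z² + z⁴) has coefficients 1,1,1,0,1,0,0 for degrees 0…6.
Finally multiplying by (1 + z + z² + z³ + z⁴), the product of all factors after the first has coefficients 1,2,3,3,4,3,2 for degrees 0…6.
[z⁶] = 1·2 + 1·3 + 1·3 = 8.

8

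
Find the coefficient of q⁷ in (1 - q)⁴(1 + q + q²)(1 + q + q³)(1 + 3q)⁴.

64

(1 - q)⁴ has coefficients 1,-4,6,-4,1 for degrees 0…4.
(1 + q + q²) has coefficients 1,1,1,0,0,0,0,0 for degrees 0…7.
Multiplying by (1 + q + q³) gives running coefficients 1,2,2,2,1,1,0,0 for degrees 0…7.
Finally multiplying by (1 + 3q)⁴, the product of all factors after the first has coefficients 1,14,80,242,430,499,444,324 for degrees 0…7.
[q⁷] = 1·324 − 4·444 + 6·499 − 4·430 + 1·242 = 64.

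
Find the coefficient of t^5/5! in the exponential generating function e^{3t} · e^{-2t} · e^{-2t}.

-1

The EGF product rule gives c_5 = Σ_{k_1+k_2+k_3=5} C(5; k_1,k_2,k_3) · ∏ g_i(k_i), where e^{3t} gives (3)^k; e^{-2t} gives (-2)^k; e^{-2t} gives (-2)^k.
g_1(k) for k = 0…5: 1, 3, 9, 27, 81, 243.
g_2(k) for k = 0…5: 1, -2, 4, -8, 16, -32.
g_3(k) for k = 0…5: 1, -2, 4, -8, 16, -32.
First combine the last two factors: h(k) = Σ_j C(k,j)·g_2(j)·g_3(k−j) for k = 0…5: 1, -4, 16, -64, 256, -1024.
c_5 = Σ_k C(5,k)·g_1(k)·h(5−k) = 1·1·(-1024) + 5·3·256 + 10·9·(-64) + 10·27·16 + 5·81·(-4) + 1·243·1 = −1024 + 3840 − 5760 + 4320 − 1620 + 243 = -1.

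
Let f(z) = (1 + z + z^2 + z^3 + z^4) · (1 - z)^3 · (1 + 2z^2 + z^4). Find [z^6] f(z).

3

(1 + z + z^2 + z^3 + z^4) has coefficients 1,1,1,1,1 for degrees 0…4.
(1 - z)^3 has coefficients 1,-3,3,-1,0,0,0 for degrees 0…6.
Finally multiplying by (1 + 2z^2 + z^4), the product of all factors after the first has coefficients 1,-3,5,-7,7,-5,3 for degrees 0…6.
[z^6] = 1·3 + 1·(-5) + 1·7 + 1·(-7) + 1·5 = 3.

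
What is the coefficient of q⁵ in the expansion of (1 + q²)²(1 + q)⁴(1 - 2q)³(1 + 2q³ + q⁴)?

(1 + q²)² has coefficients 1,0,2,0,1 for degrees 0…4.
(1 + q)⁴ has coefficients 1,4,6,4,1,0 for degrees 0…5.
Multiplying by (1 - 2q)³ gives running coefficients 1,-2,-6,8,17,-6 for degrees 0…5.
Finally multiplying by (1 + 2q³ + q⁴), the product of all factors after the first has coefficients 1,-2,-6,10,14,-20 for degrees 0…5.
[q⁵] = 1·(-20) + 2·10 + 1·(-2) = -2.

-2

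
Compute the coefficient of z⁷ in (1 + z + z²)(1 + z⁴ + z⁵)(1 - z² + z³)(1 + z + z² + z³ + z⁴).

(1 + z + z²) has coefficients 1,1,1 for degrees 0…2.
(1 + z⁴ + z⁵) has coefficients 1,0,0,0,1,1,0,0 for degrees 0…7.
Multiplying by (1 - z² + z³) gives running coefficients 1,0,-1,1,1,1,-1,0 for degrees 0…7.
Finally multiplying by (1 + z + z² + z³ + z⁴), the product of all factors after the first has coefficients 1,1,0,1,2,2,1,2 for degrees 0…7.
[z⁷] = 1·2 + 1·1 + 1·2 = 5.

5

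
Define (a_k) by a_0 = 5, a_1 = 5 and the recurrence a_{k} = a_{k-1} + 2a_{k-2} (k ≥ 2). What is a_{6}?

The ordinary generating function has denominator 1 - t - 2t^2.
Iterating the recurrence: a_0,…,a_{6} = 5, 5, 15, 25, 55, 105, 215.

215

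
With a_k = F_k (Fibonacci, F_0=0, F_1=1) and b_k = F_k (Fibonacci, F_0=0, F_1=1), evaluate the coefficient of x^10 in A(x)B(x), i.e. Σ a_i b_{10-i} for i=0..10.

235

Write out a_i and b_{10-i} for i = 0,…,10 and sum the products.
Σ = 0·55 + 1·34 + 1·21 + 2·13 + 3·8 + 5·5 + 8·3 + 13·2 + 21·1 + 34·1 + 55·0 = 235.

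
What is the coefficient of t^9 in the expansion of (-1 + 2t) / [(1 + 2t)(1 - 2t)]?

Partial fractions give a closed form: a_n = (-1)·(-2)^n.
At n = 9: a_9 = 512.

512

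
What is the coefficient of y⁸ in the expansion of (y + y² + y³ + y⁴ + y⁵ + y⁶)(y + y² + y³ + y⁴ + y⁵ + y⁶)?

5

(y + y² + y³ + y⁴ + y⁵ + y⁶) has coefficients 0,1,1,1,1,1,1 for degrees 0…6.
(y + y² + y³ + y⁴ + y⁵ + y⁶) has coefficients 0,1,1,1,1,1,1,0,0 for degrees 0…8.
[y⁸] = 1·0 + 1·1 + 1·1 + 1·1 + 1·1 + 1·1 = 5.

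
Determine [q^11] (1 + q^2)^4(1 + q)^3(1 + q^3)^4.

213

(1 + q^2)^4 has coefficients 1,0,4,0,6,0,4,0,1 for degrees 0…8.
(1 + q)^3 has coefficients 1,3,3,1,0,0,0,0,0,0,0,0 for degrees 0…11.
Finally multiplying by (1 + q^3)^4, the product of all factors after the first has coefficients 1,3,3,5,12,12,10,18,18,10,12,12 for degrees 0…11.
[q^11] = 1·12 + 4·10 + 6·18 + 4·12 + 1·5 = 213.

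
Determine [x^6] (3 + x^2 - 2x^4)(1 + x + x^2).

(3 + x^2 - 2x^4) has coefficients 3,0,1,0,-2 for degrees 0…4.
(1 + x + x^2) has coefficients 1,1,1,0,0,0,0 for degrees 0…6.
[x^6] = 3·0 + 1·0 − 2·1 = -2.

-2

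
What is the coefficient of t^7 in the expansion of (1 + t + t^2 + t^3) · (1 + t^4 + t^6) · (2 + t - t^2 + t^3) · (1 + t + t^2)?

(1 + t + t^2 + t^3) has coefficients 1,1,1,1 for degrees 0…3.
(1 + t^4 + t^6) has coefficients 1,0,0,0,1,0,1,0 for degrees 0…7.
Multiplying by (2 + t - t^2 + t^3) gives running coefficients 2,1,-1,1,2,1,1,2 for degrees 0…7.
Finally multiplying by (1 + t + t^2), the product of all factors after the first has coefficients 2,3,2,1,2,4,4,4 for degrees 0…7.
[t^7] = 1·4 + 1·4 + 1·4 + 1·2 = 14.

14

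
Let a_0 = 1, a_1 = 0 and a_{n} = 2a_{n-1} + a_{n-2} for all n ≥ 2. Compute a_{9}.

The ordinary generating function has denominator 1 - 2x - x^2.
Iterating the recurrence: a_0,…,a_{9} = 1, 0, 1, 2, 5, 12, 29, 70, 169, 408.

408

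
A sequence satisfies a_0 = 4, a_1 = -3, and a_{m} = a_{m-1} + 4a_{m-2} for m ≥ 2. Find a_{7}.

497

The ordinary generating function has denominator 1 - y - 4y^2.
Iterating the recurrence: a_0,…,a_{7} = 4, -3, 13, 1, 53, 57, 269, 497.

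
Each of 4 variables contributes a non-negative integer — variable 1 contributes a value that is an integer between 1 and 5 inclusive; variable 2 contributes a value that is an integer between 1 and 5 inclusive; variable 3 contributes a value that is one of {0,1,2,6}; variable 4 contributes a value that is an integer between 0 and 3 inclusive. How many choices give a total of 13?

The generating function for the choices is (z + z² + z³ + z⁴ + z⁵)·(z + z² + z³ + z⁴ + z⁵)·(1 + z + z² + z⁶)·(1 + z + z² + z³); the count is [z¹³].
(z + z² + z³ + z⁴ + z⁵) has coefficients 0,1,1,1,1,1 for degrees 0…5.
(z + z² + z³ + z⁴ + z⁵) has coefficients 0,1,1,1,1,1,0,0,0,0,0,0,0,0 for degrees 0…13.
Multiplying by (1 + z + z² + z⁶) gives running coefficients 0,1,2,3,3,3,2,2,1,1,1,1,0,0 for degrees 0…13.
Finally multiplying by (1 + z + z² + z³), the product of all factors after the first has coefficients 0,1,3,6,9,11,11,10,8,6,5,4,3,2 for degrees 0…13.
[z¹³] = 1·3 + 1·4 + 1·5 + 1·6 + 1·8 = 26.

26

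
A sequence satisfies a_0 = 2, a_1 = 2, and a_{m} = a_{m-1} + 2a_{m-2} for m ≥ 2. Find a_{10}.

The ordinary generating function has denominator 1 - x - 2x^2.
Iterating the recurrence: a_0,…,a_{10} = 2, 2, 6, 10, 22, 42, 86, 170, 342, 682, 1366.

1366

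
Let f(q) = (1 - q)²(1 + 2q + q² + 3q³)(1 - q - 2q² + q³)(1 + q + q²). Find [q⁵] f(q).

2

(1 - q)² has coefficients 1,-2,1 for degrees 0…2.
(1 + 2q + q² + 3q³) has coefficients 1,2,1,3,0,0 for degrees 0…5.
Multiplying by (1 - q - 2q² + q³) gives running coefficients 1,1,-3,-1,-3,-5 for degrees 0…5.
Finally multiplying by (1 + q + q²), the product of all factors after the first has coefficients 1,2,-1,-3,-7,-9 for degrees 0…5.
[q⁵] = 1·(-9) − 2·(-7) + 1·(-3) = 2.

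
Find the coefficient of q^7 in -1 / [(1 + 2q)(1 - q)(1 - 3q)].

-1934

The denominator gives the recurrence a_n = 2a_(n−1) + 5a_(n−2) − 6a_(n−3) for n ≥ 3; the numerator fixes a_0 = -1, a_1 = -2, a_2 = -9.
Iterating: -1, -2, -9, -22, -77, -210, -673, -1934, so a_7 = -1934.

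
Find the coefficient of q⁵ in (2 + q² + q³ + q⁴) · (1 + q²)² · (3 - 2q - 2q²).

-6

(2 + q² + q³ + q⁴) has coefficients 2,0,1,1,1 for degrees 0…4.
(1 + q²)² has coefficients 1,0,2,0,1,0 for degrees 0…5.
Finally multiplying by (3 - 2q - 2q²), the product of all factors after the first has coefficients 3,-2,4,-4,-1,-2 for degrees 0…5.
[q⁵] = 2·(-2) + 1·(-4) + 1·4 + 1·(-2) = -6.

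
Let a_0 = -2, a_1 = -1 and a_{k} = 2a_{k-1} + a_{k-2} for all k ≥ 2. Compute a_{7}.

The ordinary generating function has denominator 1 - 2y - y^2.
Iterating the recurrence: a_0,…,a_{7} = -2, -1, -4, -9, -22, -53, -128, -309.

-309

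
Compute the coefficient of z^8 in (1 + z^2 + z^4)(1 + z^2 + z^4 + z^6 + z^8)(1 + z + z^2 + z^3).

(1 + z^2 + z^4) has coefficients 1,0,1,0,1 for degrees 0…4.
(1 + z^2 + z^4 + z^6 + z^8) has coefficients 1,0,1,0,1,0,1,0,1 for degrees 0…8.
Finally multiplying by (1 + z + z^2 + z^3), the product of all factors after the first has coefficients 1,1,2,2,2,2,2,2,2 for degrees 0…8.
[z^8] = 1·2 + 1·2 + 1·2 = 6.

6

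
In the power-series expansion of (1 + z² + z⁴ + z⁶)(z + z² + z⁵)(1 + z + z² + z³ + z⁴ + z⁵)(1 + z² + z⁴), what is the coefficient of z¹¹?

(1 + z² + z⁴ + z⁶) has coefficients 1,0,1,0,1,0,1 for degrees 0…6.
(z + z² + z⁵) has coefficients 0,1,1,0,0,1,0,0,0,0,0,0 for degrees 0…11.
Multiplying by (1 + z + z² + z³ + z⁴ + z⁵) gives running coefficients 0,1,2,2,2,3,3,2,1,1,1,0 for degrees 0…11.
Finally multiplying by (1 + z² + z⁴), the product of all factors after the first has coefficients 0,1,2,3,4,6,7,7,6,6,5,3 for degrees 0…11.
[z¹¹] = 1·3 + 1·6 + 1·7 + 1·6 = 22.

22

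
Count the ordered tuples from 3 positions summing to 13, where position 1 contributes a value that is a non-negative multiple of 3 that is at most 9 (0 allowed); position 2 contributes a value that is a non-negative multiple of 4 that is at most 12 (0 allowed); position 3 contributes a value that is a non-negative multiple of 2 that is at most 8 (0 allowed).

4

The generating function for the choices is (1 + x^3 + x^6 + x^9)·(1 + x^4 + x^8 + x^12)·(1 + x^2 + x^4 + x^6 + x^8); the count is [x^13].
(1 + x^3 + x^6 + x^9) has coefficients 1,0,0,1,0,0,1,0,0,1 for degrees 0…9.
(1 + x^4 + x^8 + x^12) has coefficients 1,0,0,0,1,0,0,0,1,0,0,0,1,0 for degrees 0…13.
Finally multiplying by (1 + x^2 + x^4 + x^6 + x^8), the product of all factors after the first has coefficients 1,0,1,0,2,0,2,0,3,0,2,0,3,0 for degrees 0…13.
[x^13] = 1·0 + 1·2 + 1·0 + 1·2 = 4.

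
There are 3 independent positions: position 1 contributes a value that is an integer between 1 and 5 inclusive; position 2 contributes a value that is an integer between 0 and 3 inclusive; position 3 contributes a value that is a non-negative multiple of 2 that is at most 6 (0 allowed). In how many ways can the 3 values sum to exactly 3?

The generating function for the choices is (t + t^2 + t^3 + t^4 + t^5)·(1 + t + t^2 + t^3)·(1 + t^2 + t^4 + t^6); the count is [t^3].
(t + t^2 + t^3 + t^4 + t^5) has coefficients 0,1,1,1 for degrees 0…3.
(1 + t + t^2 + t^3) has coefficients 1,1,1,1 for degrees 0…3.
Finally multiplying by (1 + t^2 + t^4 + t^6), the product of all factors after the first has coefficients 1,1,2,2 for degrees 0…3.
[t^3] = 1·2 + 1·1 + 1·1 = 4.

4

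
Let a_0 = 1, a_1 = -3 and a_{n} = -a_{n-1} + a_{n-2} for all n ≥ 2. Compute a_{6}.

29

The ordinary generating function has denominator 1 + t - t^2.
Iterating the recurrence: a_0,…,a_{6} = 1, -3, 4, -7, 11, -18, 29.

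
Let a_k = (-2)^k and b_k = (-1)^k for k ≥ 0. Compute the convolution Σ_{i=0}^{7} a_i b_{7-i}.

The convolution is the t^7 coefficient of A(t)B(t).
Σ = 1·(-1) − 2·1 + 4·(-1) − 8·1 + 16·(-1) − 32·1 + 64·(-1) − 128·1 = -255.

-255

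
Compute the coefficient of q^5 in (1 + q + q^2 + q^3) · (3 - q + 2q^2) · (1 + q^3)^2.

(1 + q + q^2 + q^3) has coefficients 1,1,1,1 for degrees 0…3.
(3 - q + 2q^2) has coefficients 3,-1,2,0,0,0 for degrees 0…5.
Finally multiplying by (1 + q^3)^2, the product of all factors after the first has coefficients 3,-1,2,6,-2,4 for degrees 0…5.
[q^5] = 1·4 + 1·(-2) + 1·6 + 1·2 = 10.

10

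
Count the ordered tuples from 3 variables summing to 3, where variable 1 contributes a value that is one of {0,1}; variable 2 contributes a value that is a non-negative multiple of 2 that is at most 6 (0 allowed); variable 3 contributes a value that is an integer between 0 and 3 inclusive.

The generating function for the choices is (1 + z)·(1 + z² + z⁴ + z⁶)·(1 + z + z² + z³); the count is [z³].
(1 + z) has coefficients 1,1 for degrees 0…1.
(1 + z² + z⁴ + z⁶) has coefficients 1,0,1,0 for degrees 0…3.
Finally multiplying by (1 + z + z² + z³), the product of all factors after the first has coefficients 1,1,2,2 for degrees 0…3.
[z³] = 1·2 + 1·2 = 4.

4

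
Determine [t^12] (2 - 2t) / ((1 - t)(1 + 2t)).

8192

Partial fractions give a closed form: a_n = (2)·(-2)^n.
At n = 12: a_12 = 8192.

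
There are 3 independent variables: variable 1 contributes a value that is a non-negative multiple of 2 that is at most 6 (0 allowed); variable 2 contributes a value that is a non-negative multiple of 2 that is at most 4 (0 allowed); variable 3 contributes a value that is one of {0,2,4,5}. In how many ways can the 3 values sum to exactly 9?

3

The generating function for the choices is (1 + q² + q⁴ + q⁶)·(1 + q² + q⁴)·(1 + q² + q⁴ + q⁵); the count is [q⁹].
(1 + q² + q⁴ + q⁶) has coefficients 1,0,1,0,1,0,1 for degrees 0…6.
(1 + q² + q⁴) has coefficients 1,0,1,0,1,0,0,0,0,0 for degrees 0…9.
Finally multiplying by (1 + q² + q⁴ + q⁵), the product of all factors after the first has coefficients 1,0,2,0,3,1,2,1,1,1 for degrees 0…9.
[q⁹] = 1·1 + 1·1 + 1·1 + 1·0 = 3.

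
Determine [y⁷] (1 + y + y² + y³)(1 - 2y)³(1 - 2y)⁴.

(1 + y + y² + y³) has coefficients 1,1,1,1 for degrees 0…3.
(1 - 2y)³ has coefficients 1,-6,12,-8,0,0,0,0 for degrees 0…7.
Finally multiplying by (1 - 2y)⁴, the product of all factors after the first has coefficients 1,-14,84,-280,560,-672,448,-128 for degrees 0…7.
[y⁷] = 1·(-128) + 1·448 + 1·(-672) + 1·560 = 208.

208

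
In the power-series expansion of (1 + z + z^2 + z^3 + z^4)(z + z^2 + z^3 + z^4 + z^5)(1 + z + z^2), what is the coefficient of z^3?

(1 + z + z^2 + z^3 + z^4) has coefficients 1,1,1,1 for degrees 0…3.
(z + z^2 + z^3 + z^4 + z^5) has coefficients 0,1,1,1 for degrees 0…3.
Finally multiplying by (1 + z + z^2), the product of all factors after the first has coefficients 0,1,2,3 for degrees 0…3.
[z^3] = 1·3 + 1·2 + 1·1 + 1·0 = 6.

6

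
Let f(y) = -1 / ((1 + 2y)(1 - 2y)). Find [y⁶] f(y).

-64

The denominator gives the recurrence a_n = 4a_(n−2) for n ≥ 2; the numerator fixes a_0 = -1, a_1 = 0.
Iterating: -1, 0, -4, 0, -16, 0, -64, so a_6 = -64.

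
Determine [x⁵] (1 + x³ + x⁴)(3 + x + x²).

(1 + x³ + x⁴) has coefficients 1,0,0,1,1 for degrees 0…4.
(3 + x + x²) has coefficients 3,1,1,0,0,0 for degrees 0…5.
[x⁵] = 1·0 + 1·1 + 1·1 = 2.

2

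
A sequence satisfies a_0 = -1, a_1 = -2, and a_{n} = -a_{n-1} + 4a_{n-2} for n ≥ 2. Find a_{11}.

The ordinary generating function has denominator 1 + x - 4x^2.
Iterating the recurrence: a_0,…,a_{11} = -1, -2, -2, -6, -2, -22, 14, -102, 158, -566, 1198, -3462.

-3462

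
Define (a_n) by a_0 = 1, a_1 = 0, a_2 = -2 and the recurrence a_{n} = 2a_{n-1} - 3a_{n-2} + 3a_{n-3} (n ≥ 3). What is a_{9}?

32

The ordinary generating function has denominator 1 - 2x + 3x^2 - 3x^3.
Iterating the recurrence: a_0,…,a_{9} = 1, 0, -2, -1, 4, 5, -5, -13, 4, 32.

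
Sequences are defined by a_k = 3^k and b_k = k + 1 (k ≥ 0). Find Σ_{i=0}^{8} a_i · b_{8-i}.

This is [x^8] in the product of the two ordinary generating functions.
Σ = 1·9 + 3·8 + 9·7 + 27·6 + 81·5 + 243·4 + 729·3 + 2187·2 + 6561·1 = 14757.

14757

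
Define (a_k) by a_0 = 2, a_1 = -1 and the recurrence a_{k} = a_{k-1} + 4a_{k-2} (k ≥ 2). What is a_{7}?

The ordinary generating function has denominator 1 - z - 4z^2.
Iterating the recurrence: a_0,…,a_{7} = 2, -1, 7, 3, 31, 43, 167, 339.

339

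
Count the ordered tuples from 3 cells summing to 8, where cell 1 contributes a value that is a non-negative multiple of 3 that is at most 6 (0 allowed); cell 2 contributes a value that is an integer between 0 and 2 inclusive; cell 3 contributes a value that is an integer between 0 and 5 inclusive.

The generating function for the choices is (1 + t³ + t⁶)·(1 + t + t²)·(1 + t + t² + t³ + t⁴ + t⁵); the count is [t⁸].
(1 + t³ + t⁶) has coefficients 1,0,0,1,0,0,1 for degrees 0…6.
(1 + t + t²) has coefficients 1,1,1,0,0,0,0,0,0 for degrees 0…8.
Finally multiplying by (1 + t + t² + t³ + t⁴ + t⁵), the product of all factors after the first has coefficients 1,2,3,3,3,3,2,1,0 for degrees 0…8.
[t⁸] = 1·0 + 1·3 + 1·3 = 6.

6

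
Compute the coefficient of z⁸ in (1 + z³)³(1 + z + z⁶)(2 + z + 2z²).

11

(1 + z³)³ has coefficients 1,0,0,3,0,0,3,0,0 for degrees 0…8.
(1 + z + z⁶) has coefficients 1,1,0,0,0,0,1,0,0 for degrees 0…8.
Finally multiplying by (2 + z + 2z²), the product of all factors after the first has coefficients 2,3,3,2,0,0,2,1,2 for degrees 0…8.
[z⁸] = 1·2 + 3·0 + 3·3 = 11.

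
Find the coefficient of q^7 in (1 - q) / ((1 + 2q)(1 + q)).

Partial fractions give a closed form: a_n = (3)·(-2)^n + (-2)·(-1)^n.
At n = 7: a_7 = -382.

-382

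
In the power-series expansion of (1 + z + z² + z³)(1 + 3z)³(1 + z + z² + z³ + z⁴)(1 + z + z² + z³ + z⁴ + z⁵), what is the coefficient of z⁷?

(1 + z + z² + z³) has coefficients 1,1,1,1 for degrees 0…3.
(1 + 3z)³ has coefficients 1,9,27,27,0,0,0,0 for degrees 0…7.
Multiplying by (1 + z + z² + z³ + z⁴) gives running coefficients 1,10,37,64,64,63,54,27 for degrees 0…7.
Finally multiplying by (1 + z + z² + z³ + z⁴ + z⁵), the product of all factors after the first has coefficients 1,11,48,112,176,239,292,309 for degrees 0…7.
[z⁷] = 1·309 + 1·292 + 1·239 + 1·176 = 1016.

1016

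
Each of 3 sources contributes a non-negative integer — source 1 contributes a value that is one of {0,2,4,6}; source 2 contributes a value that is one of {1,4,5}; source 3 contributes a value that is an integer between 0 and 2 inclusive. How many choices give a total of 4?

The generating function for the choices is (1 + x² + x⁴ + x⁶)·(x + x⁴ + x⁵)·(1 + x + x²); the count is [x⁴].
(1 + x² + x⁴ + x⁶) has coefficients 1,0,1,0,1 for degrees 0…4.
(x + x⁴ + x⁵) has coefficients 0,1,0,0,1 for degrees 0…4.
Finally multiplying by (1 + x + x²), the product of all factors after the first has coefficients 0,1,1,1,1 for degrees 0…4.
[x⁴] = 1·1 + 1·1 + 1·0 = 2.

2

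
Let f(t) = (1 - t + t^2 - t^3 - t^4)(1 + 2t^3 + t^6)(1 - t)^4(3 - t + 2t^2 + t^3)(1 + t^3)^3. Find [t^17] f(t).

(1 - t + t^2 - t^3 - t^4) has coefficients 1,-1,1,-1,-1 for degrees 0…4.
(1 + 2t^3 + t^6) has coefficients 1,0,0,2,0,0,1,0,0,0,0,0,0,0,0,0,0,0 for degrees 0…17.
Multiplying by (1 - t)^4 gives running coefficients 1,-4,6,-2,-7,12,-7,-2,6,-4,1,0,0,0,0,0,0,0 for degrees 0…17.
Multiplying by (3 - t + 2t^2 + t^3) gives running coefficients 3,-13,24,-19,-11,45,-49,18,18,-29,17,-3,-2,1,0,0,0,0 for degrees 0…17.
Finally multiplying by (1 + t^3)^3, the product of all factors after the first has coefficients 3,-13,24,-10,-50,117,-97,-54,225,-230,25,210,-255,95,90,-142,72,9 for degrees 0…17.
[t^17] = 1·9 − 1·72 + 1·(-142) − 1·90 − 1·95 = -390.

-390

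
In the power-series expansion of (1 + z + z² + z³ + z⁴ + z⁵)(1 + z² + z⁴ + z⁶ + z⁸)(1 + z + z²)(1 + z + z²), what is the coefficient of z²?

7

(1 + z + z² + z³ + z⁴ + z⁵) has coefficients 1,1,1 for degrees 0…2.
(1 + z² + z⁴ + z⁶ + z⁸) has coefficients 1,0,1 for degrees 0…2.
Multiplying by (1 + z + z²) gives running coefficients 1,1,2 for degrees 0…2.
Finally multiplying by (1 + z + z²), the product of all factors after the first has coefficients 1,2,4 for degrees 0…2.
[z²] = 1·4 + 1·2 + 1·1 = 7.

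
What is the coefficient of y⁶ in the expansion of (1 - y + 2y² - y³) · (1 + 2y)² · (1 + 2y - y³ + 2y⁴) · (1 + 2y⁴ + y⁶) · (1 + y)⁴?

(1 - y + 2y² - y³) has coefficients 1,-1,2,-1 for degrees 0…3.
(1 + 2y)² has coefficients 1,4,4,0,0,0,0 for degrees 0…6.
Multiplying by (1 + 2y - y³ + 2y⁴) gives running coefficients 1,6,12,7,-2,4,8 for degrees 0…6.
Multiplying by (1 + 2y⁴ + y⁶) gives running coefficients 1,6,12,7,0,16,33 for degrees 0…6.
Finally multiplying by (1 + y)⁴, the product of all factors after the first has coefficients 1,10,42,95,125,112,137 for degrees 0…6.
[y⁶] = 1·137 − 1·112 + 2·125 − 1·95 = 180.

180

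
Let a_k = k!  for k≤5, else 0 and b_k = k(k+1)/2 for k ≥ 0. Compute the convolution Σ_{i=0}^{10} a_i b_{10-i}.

Write out a_i and b_{10-i} for i = 0,…,10 and sum the products.
Σ = 1·55 + 1·45 + 2·36 + 6·28 + 24·21 + 120·15 + 0·10 + 0·6 + 0·3 + 0·1 + 0·0 = 2644.

2644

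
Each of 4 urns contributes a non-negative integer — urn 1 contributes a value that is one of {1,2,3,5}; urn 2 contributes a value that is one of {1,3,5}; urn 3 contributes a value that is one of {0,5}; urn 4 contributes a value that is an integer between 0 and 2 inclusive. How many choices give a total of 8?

The generating function for the choices is (t + t^2 + t^3 + t^5)·(t + t^3 + t^5)·(1 + t^5)·(1 + t + t^2); the count is [t^8].
(t + t^2 + t^3 + t^5) has coefficients 0,1,1,1,0,1 for degrees 0…5.
(t + t^3 + t^5) has coefficients 0,1,0,1,0,1,0,0,0 for degrees 0…8.
Multiplying by (1 + t^5) gives running coefficients 0,1,0,1,0,1,1,0,1 for degrees 0…8.
Finally multiplying by (1 + t + t^2), the product of all factors after the first has coefficients 0,1,1,2,1,2,2,2,2 for degrees 0…8.
[t^8] = 1·2 + 1·2 + 1·2 + 1·2 = 8.

8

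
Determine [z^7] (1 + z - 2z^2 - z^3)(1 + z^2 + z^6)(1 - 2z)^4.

(1 + z - 2z^2 - z^3) has coefficients 1,1,-2,-1 for degrees 0…3.
(1 + z^2 + z^6) has coefficients 1,0,1,0,0,0,1,0 for degrees 0…7.
Finally multiplying by (1 - 2z)^4, the product of all factors after the first has coefficients 1,-8,25,-40,40,-32,17,-8 for degrees 0…7.
[z^7] = 1·(-8) + 1·17 − 2·(-32) − 1·40 = 33.

33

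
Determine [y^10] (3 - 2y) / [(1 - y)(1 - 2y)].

Partial fractions give a closed form: a_n = (-1)·1^n + (4)·2^n.
At n = 10: a_10 = 4095.

4095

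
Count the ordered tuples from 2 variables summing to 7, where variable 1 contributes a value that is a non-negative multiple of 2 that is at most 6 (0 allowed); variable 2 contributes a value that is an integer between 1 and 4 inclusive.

The generating function for the choices is (1 + t² + t⁴ + t⁶)·(t + t² + t³ + t⁴); the count is [t⁷].
(1 + t² + t⁴ + t⁶) has coefficients 1,0,1,0,1,0,1 for degrees 0…6.
(t + t² + t³ + t⁴) has coefficients 0,1,1,1,1,0,0,0 for degrees 0…7.
[t⁷] = 1·0 + 1·0 + 1·1 + 1·1 = 2.

2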